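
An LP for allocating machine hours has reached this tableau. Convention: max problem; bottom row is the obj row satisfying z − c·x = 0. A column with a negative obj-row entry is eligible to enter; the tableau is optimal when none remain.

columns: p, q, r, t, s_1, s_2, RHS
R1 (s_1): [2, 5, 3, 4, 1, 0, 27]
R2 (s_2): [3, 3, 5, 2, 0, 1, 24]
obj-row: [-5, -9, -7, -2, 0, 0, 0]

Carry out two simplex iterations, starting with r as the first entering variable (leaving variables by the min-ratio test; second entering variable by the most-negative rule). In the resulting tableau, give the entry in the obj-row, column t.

Ratio test on column r — row 1: 27/3 = 9; row 2: 24/5 = 24/5. Minimum is 24/5 at row 2 (s_2 leaves); pivot element 5.
Divide row 2 by 5; eliminate column r from the other rows.
Second iteration: most negative obj-row entry is -24/5 in column q, so q enters.
Ratio test on column q — row 1: (63/5)/(16/5) = 63/16; row 2: (24/5)/(3/5) = 8. Minimum is 63/16 at row 1 (s_1 leaves); pivot element 16/5.
Divide row 1 by 16/5; eliminate column q from the other rows.
After both pivots, the entry at the obj-row, column t is 5.

5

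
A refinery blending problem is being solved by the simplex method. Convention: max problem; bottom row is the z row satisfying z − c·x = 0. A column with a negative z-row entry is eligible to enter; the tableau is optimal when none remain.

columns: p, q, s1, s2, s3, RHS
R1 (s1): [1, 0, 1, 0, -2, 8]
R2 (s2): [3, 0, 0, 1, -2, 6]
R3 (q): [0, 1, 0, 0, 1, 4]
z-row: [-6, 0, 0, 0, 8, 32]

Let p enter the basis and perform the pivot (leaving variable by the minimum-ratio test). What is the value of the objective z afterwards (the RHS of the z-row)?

44

Ratio test on column p — row 1: 8/1 = 8; row 2: 6/3 = 2; row 3: entry 0 ≤ 0. Minimum is 2 at row 2 (s2 leaves); pivot element 3.
Pivot on row 2; the z-row RHS becomes 32 − (-6)·2 = 44.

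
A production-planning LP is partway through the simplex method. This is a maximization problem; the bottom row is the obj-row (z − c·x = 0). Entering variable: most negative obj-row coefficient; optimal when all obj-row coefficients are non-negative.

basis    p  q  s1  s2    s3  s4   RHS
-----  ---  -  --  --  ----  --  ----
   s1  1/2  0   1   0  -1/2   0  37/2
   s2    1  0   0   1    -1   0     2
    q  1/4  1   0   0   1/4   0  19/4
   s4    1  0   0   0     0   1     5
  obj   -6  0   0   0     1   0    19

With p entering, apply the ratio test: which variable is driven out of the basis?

s2

Column p entries and ratios — s1: (37/2)/(1/2) = 37; s2: 2/1 = 2; q: (19/4)/(1/4) = 19; s4: 5/1 = 5.
Smallest ratio is 2 in the row of s2, so s2 leaves.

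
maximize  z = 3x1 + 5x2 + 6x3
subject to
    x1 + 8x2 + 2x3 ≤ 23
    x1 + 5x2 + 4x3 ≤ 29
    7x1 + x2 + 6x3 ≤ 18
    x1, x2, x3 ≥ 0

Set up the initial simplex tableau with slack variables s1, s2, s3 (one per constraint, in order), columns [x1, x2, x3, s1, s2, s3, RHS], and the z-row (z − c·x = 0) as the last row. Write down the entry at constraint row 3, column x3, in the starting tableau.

Constraint 3 has coefficient 6 on x3.

6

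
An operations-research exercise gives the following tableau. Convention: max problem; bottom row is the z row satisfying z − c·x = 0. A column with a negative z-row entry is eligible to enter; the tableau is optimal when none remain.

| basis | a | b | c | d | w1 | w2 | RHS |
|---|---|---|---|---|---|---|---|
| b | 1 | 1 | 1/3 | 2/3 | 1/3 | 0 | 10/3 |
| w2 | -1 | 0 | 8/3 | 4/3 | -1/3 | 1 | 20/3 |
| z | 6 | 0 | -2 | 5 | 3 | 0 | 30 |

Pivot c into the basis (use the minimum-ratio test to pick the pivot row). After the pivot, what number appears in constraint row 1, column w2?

Ratio test on column c — row 1: (10/3)/(1/3) = 10; row 2: (20/3)/(8/3) = 5/2. Minimum is 5/2 at row 2 (w2 leaves); pivot element 8/3.
Divide row 2 by 8/3; eliminate column c from the other rows.
Row 1 update in column w2: 0 − (1/3)·(3/8) = -1/8.

-1/8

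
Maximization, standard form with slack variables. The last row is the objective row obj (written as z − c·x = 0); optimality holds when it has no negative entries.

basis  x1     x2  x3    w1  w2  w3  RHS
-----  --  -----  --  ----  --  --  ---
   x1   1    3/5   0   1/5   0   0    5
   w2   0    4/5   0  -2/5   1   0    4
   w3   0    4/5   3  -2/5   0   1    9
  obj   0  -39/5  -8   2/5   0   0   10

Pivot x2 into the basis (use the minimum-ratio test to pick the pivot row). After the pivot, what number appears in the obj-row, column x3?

Ratio test on column x2 — row 1: 5/(3/5) = 25/3; row 2: 4/(4/5) = 5; row 3: 9/(4/5) = 45/4. Minimum is 5 at row 2 (w2 leaves); pivot element 4/5.
Divide row 2 by 4/5; eliminate column x2 from the other rows.
obj-row update in column x3: -8 − (-39/5)·0 = -8.

-8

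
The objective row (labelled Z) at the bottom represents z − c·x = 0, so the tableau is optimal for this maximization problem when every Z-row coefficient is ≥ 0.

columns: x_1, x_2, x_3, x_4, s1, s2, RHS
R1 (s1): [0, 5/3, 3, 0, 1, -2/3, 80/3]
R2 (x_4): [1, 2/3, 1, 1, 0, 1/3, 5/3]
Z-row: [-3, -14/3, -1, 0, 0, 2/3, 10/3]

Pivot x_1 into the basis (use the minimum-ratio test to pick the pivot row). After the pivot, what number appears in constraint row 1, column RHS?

80/3

Ratio test on column x_1 — row 1: entry 0 ≤ 0; row 2: (5/3)/1 = 5/3. Minimum is 5/3 at row 2 (x_4 leaves); pivot element 1.
Divide row 2 by 1; eliminate column x_1 from the other rows.
Row 1 update in column RHS: 80/3 − 0·(5/3) = 80/3.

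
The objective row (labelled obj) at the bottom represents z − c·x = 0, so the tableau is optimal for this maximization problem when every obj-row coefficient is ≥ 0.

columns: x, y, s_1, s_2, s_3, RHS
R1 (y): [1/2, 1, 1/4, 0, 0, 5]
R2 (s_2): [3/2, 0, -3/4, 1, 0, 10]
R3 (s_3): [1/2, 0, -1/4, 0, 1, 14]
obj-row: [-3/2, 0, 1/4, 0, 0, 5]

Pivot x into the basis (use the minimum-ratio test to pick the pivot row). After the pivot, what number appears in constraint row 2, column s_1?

-1/2

Ratio test on column x — row 1: 5/(1/2) = 10; row 2: 10/(3/2) = 20/3; row 3: 14/(1/2) = 28. Minimum is 20/3 at row 2 (s_2 leaves); pivot element 3/2.
Divide row 2 by 3/2; eliminate column x from the other rows.
In the new row 2, the s_1 entry is the old entry divided by the pivot: (-3/4)/(3/2) = -1/2.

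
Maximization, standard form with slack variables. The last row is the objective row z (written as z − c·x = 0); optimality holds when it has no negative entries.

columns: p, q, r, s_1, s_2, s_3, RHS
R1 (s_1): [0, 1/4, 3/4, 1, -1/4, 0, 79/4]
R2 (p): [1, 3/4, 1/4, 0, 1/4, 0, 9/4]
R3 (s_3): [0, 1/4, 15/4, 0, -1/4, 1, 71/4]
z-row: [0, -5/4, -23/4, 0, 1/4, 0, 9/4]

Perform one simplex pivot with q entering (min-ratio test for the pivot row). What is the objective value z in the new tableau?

6

Ratio test on column q — row 1: (79/4)/(1/4) = 79; row 2: (9/4)/(3/4) = 3; row 3: (71/4)/(1/4) = 71. Minimum is 3 at row 2 (p leaves); pivot element 3/4.
Pivot on row 2; the z-row RHS becomes 9/4 − (-5/4)·3 = 6.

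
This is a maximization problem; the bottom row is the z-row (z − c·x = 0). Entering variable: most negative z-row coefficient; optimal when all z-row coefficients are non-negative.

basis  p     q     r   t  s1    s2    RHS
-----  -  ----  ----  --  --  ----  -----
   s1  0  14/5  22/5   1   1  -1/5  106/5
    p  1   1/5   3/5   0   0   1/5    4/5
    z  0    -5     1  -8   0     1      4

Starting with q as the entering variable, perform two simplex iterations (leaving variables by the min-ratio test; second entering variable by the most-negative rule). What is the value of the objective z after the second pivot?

104

Ratio test on column q — row 1: (106/5)/(14/5) = 53/7; row 2: (4/5)/(1/5) = 4. Minimum is 4 at row 2 (p leaves); pivot element 1/5.
Pivot on row 2; the z-row RHS becomes 4 − (-5)·4 = 24.
Next entering variable (most negative z-row entry -8): t.
Ratio test on column t — row 1: 10/1 = 10; row 2: entry 0 ≤ 0. Minimum is 10 at row 1 (s1 leaves); pivot element 1.
After the second pivot the z-row RHS is 24 − (-8)·10 = 104.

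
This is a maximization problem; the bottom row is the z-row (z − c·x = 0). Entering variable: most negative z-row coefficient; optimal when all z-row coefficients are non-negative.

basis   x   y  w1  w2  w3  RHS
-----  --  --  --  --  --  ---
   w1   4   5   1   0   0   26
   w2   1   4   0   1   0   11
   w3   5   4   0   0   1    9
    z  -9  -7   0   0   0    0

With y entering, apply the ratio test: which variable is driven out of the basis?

w3

Column y entries and ratios — w1: 26/5 = 26/5; w2: 11/4 = 11/4; w3: 9/4 = 9/4.
Smallest ratio is 9/4 in the row of w3, so w3 leaves.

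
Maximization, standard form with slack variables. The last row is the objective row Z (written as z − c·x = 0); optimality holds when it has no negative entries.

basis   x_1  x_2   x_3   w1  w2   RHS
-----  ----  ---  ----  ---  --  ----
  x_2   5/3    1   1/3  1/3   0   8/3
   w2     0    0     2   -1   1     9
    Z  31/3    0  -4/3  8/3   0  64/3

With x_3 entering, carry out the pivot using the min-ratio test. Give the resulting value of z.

82/3

Ratio test on column x_3 — row 1: (8/3)/(1/3) = 8; row 2: 9/2 = 9/2. Minimum is 9/2 at row 2 (w2 leaves); pivot element 2.
Pivot on row 2; the Z-row RHS becomes 64/3 − (-4/3)·(9/2) = 82/3.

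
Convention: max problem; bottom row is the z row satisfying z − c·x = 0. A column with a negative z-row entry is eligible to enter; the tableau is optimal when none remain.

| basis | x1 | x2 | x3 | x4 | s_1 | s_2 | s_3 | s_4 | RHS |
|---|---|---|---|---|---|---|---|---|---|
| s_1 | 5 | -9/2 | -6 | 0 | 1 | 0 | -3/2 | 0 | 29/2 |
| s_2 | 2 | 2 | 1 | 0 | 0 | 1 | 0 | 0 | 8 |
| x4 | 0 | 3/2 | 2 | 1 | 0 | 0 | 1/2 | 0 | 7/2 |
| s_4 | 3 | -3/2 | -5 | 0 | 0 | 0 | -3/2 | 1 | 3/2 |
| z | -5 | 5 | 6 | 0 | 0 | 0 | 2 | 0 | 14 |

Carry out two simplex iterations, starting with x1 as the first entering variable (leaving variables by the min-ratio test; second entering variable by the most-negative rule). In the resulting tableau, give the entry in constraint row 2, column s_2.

3/13

Ratio test on column x1 — row 1: (29/2)/5 = 29/10; row 2: 8/2 = 4; row 3: entry 0 ≤ 0; row 4: (3/2)/3 = 1/2. Minimum is 1/2 at row 4 (s_4 leaves); pivot element 3.
Divide row 4 by 3; eliminate column x1 from the other rows.
Second iteration: most negative z-row entry is -7/3 in column x3, so x3 enters.
Ratio test on column x3 — row 1: 12/(7/3) = 36/7; row 2: 7/(13/3) = 21/13; row 3: (7/2)/2 = 7/4; row 4: entry -5/3 ≤ 0. Minimum is 21/13 at row 2 (s_2 leaves); pivot element 13/3.
Divide row 2 by 13/3; eliminate column x3 from the other rows.
After both pivots, the entry at constraint row 2, column s_2 is 3/13.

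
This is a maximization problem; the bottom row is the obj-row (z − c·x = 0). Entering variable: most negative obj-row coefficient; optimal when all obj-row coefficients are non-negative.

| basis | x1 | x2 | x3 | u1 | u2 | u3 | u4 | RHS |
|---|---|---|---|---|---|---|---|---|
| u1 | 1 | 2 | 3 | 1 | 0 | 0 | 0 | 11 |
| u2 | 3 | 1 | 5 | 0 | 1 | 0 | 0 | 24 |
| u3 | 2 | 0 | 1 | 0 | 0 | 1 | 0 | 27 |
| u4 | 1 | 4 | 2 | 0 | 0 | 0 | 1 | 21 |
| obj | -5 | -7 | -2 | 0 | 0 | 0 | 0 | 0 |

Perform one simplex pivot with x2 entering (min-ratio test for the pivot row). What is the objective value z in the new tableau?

147/4

Ratio test on column x2 — row 1: 11/2 = 11/2; row 2: 24/1 = 24; row 3: entry 0 ≤ 0; row 4: 21/4 = 21/4. Minimum is 21/4 at row 4 (u4 leaves); pivot element 4.
Pivot on row 4; the obj-row RHS becomes 0 − (-7)·(21/4) = 147/4.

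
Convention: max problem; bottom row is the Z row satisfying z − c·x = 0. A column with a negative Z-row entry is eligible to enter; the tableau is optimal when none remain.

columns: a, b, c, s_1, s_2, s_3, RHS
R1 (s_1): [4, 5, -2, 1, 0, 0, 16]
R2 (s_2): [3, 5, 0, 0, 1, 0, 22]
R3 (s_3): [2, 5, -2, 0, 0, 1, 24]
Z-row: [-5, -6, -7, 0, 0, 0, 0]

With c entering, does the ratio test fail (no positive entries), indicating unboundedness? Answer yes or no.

Every constraint-row entry in column c is ≤ 0, so increasing c is unbounded.

yes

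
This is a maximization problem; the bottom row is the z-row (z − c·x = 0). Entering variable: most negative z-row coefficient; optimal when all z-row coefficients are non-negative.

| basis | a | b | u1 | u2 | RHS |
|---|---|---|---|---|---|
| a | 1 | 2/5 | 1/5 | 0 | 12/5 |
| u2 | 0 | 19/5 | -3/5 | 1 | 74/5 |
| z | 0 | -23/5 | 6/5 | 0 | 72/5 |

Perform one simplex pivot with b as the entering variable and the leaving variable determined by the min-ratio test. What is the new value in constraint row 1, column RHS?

Ratio test on column b — row 1: (12/5)/(2/5) = 6; row 2: (74/5)/(19/5) = 74/19. Minimum is 74/19 at row 2 (u2 leaves); pivot element 19/5.
Divide row 2 by 19/5; eliminate column b from the other rows.
Row 1 update in column RHS: 12/5 − (2/5)·(74/19) = 16/19.

16/19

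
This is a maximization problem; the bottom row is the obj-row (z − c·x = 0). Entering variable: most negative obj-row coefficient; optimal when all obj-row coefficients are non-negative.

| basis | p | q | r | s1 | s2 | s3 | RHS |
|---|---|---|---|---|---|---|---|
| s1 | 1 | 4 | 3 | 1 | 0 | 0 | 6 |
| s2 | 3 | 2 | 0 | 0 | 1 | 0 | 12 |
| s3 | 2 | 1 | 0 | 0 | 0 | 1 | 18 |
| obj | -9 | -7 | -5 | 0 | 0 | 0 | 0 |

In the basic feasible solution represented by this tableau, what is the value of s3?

s3 is basic (row 3); its value is the RHS of that row, 18.

18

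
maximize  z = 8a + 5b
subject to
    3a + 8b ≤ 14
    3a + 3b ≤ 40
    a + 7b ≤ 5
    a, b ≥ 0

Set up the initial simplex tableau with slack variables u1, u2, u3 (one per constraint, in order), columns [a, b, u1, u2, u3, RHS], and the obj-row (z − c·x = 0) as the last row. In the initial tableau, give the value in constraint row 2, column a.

Constraint 2 has coefficient 3 on a.

3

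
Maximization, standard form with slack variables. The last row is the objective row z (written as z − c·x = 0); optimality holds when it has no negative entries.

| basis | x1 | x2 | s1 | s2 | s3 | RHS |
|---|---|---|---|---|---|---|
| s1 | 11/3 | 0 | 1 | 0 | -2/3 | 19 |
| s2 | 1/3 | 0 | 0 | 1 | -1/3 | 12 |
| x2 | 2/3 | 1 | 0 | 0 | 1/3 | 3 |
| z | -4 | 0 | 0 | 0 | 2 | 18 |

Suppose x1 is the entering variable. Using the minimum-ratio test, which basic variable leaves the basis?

x2

Column x1 entries and ratios — s1: 19/(11/3) = 57/11; s2: 12/(1/3) = 36; x2: 3/(2/3) = 9/2.
Smallest ratio is 9/2 in the row of x2, so x2 leaves.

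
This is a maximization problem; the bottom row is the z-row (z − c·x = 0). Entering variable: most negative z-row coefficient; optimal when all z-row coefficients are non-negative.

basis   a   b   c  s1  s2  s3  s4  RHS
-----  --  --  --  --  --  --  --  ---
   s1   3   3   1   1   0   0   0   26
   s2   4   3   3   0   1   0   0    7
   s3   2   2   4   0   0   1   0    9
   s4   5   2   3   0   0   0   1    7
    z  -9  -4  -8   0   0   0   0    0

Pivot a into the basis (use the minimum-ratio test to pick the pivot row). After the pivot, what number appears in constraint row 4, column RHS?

Ratio test on column a — row 1: 26/3 = 26/3; row 2: 7/4 = 7/4; row 3: 9/2 = 9/2; row 4: 7/5 = 7/5. Minimum is 7/5 at row 4 (s4 leaves); pivot element 5.
Divide row 4 by 5; eliminate column a from the other rows.
In the new row 4, the RHS entry is the old entry divided by the pivot: 7/5 = 7/5.

7/5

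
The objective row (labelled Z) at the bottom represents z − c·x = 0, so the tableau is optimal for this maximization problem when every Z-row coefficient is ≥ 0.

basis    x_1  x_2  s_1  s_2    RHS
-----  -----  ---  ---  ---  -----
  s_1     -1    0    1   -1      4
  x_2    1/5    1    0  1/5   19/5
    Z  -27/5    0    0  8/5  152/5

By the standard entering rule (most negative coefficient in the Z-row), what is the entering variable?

Negative Z-row entries: x_1: -27/5.
The most negative is -27/5 in column x_1, so x_1 enters.

x_1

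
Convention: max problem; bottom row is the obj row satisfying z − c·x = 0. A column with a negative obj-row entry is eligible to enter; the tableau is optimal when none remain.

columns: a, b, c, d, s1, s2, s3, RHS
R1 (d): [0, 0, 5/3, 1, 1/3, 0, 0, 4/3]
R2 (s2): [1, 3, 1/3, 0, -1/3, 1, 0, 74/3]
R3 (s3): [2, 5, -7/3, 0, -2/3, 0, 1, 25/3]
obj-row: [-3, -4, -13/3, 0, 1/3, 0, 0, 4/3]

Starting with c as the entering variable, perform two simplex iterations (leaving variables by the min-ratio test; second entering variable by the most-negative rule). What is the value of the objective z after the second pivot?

324/25

Ratio test on column c — row 1: (4/3)/(5/3) = 4/5; row 2: (74/3)/(1/3) = 74; row 3: entry -7/3 ≤ 0. Minimum is 4/5 at row 1 (d leaves); pivot element 5/3.
Pivot on row 1; the obj-row RHS becomes 4/3 − (-13/3)·(4/5) = 24/5.
Next entering variable (most negative obj-row entry -4): b.
Ratio test on column b — row 1: entry 0 ≤ 0; row 2: (122/5)/3 = 122/15; row 3: (51/5)/5 = 51/25. Minimum is 51/25 at row 3 (s3 leaves); pivot element 5.
After the second pivot the obj-row RHS is 24/5 − (-4)·(51/25) = 324/25.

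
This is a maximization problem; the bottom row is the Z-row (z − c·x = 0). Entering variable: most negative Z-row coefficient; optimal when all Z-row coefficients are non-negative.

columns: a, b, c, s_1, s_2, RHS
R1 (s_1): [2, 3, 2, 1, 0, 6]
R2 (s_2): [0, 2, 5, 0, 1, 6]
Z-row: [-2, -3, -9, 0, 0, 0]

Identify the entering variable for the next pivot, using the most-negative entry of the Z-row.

c

Negative Z-row entries: a: -2, b: -3, c: -9.
The most negative is -9 in column c, so c enters.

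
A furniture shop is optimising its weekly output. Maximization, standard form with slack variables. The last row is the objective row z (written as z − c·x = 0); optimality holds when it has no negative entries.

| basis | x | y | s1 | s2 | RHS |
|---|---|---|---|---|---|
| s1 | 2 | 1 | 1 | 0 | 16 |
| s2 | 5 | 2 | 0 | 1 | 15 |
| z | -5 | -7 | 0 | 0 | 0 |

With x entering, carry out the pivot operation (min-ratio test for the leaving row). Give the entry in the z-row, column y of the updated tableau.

-5

Ratio test on column x — row 1: 16/2 = 8; row 2: 15/5 = 3. Minimum is 3 at row 2 (s2 leaves); pivot element 5.
Divide row 2 by 5; eliminate column x from the other rows.
z-row update in column y: -7 − (-5)·(2/5) = -5.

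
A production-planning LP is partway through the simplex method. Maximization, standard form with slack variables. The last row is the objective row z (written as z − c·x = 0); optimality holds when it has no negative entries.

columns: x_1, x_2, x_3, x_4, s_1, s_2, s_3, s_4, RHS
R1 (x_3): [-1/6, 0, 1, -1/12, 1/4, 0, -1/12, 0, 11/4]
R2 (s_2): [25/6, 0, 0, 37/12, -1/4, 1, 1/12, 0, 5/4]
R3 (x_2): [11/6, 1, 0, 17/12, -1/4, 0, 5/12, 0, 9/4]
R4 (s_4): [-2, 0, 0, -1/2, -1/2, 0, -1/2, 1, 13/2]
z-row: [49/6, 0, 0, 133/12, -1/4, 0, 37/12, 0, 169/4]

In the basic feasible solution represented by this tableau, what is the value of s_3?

0

s_3 is not in the basis, so in the current basic feasible solution s_3 = 0.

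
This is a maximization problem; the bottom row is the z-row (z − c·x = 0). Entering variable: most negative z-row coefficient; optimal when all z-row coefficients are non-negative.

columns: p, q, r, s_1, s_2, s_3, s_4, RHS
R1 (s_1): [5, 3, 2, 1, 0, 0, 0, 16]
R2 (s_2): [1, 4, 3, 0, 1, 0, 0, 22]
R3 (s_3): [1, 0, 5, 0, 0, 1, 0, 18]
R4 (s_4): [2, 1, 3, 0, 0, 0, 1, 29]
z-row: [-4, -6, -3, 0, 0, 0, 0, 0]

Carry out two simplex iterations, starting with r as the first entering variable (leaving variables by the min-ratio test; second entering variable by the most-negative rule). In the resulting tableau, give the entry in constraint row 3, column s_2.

0

Ratio test on column r — row 1: 16/2 = 8; row 2: 22/3 = 22/3; row 3: 18/5 = 18/5; row 4: 29/3 = 29/3. Minimum is 18/5 at row 3 (s_3 leaves); pivot element 5.
Divide row 3 by 5; eliminate column r from the other rows.
Second iteration: most negative z-row entry is -6 in column q, so q enters.
Ratio test on column q — row 1: (44/5)/3 = 44/15; row 2: (56/5)/4 = 14/5; row 3: entry 0 ≤ 0; row 4: (91/5)/1 = 91/5. Minimum is 14/5 at row 2 (s_2 leaves); pivot element 4.
Divide row 2 by 4; eliminate column q from the other rows.
After both pivots, the entry at constraint row 3, column s_2 is 0.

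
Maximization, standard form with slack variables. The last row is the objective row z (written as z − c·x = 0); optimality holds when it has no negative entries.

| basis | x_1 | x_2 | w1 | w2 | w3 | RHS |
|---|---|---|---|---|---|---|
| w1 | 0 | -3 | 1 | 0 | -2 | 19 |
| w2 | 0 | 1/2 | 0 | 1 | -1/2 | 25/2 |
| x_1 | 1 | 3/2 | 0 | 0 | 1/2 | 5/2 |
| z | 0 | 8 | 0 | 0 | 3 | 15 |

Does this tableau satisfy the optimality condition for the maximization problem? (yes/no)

yes

Every z-row coefficient is ≥ 0, so the tableau is optimal.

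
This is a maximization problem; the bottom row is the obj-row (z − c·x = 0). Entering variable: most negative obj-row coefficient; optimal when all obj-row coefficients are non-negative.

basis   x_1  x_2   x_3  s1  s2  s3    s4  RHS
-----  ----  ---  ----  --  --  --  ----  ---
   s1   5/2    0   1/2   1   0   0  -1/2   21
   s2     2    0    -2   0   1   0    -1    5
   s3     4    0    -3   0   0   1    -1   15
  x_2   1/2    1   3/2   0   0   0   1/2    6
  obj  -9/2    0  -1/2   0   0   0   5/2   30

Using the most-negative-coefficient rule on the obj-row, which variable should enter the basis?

x_1

Negative obj-row entries: x_1: -9/2, x_3: -1/2.
The most negative is -9/2 in column x_1, so x_1 enters.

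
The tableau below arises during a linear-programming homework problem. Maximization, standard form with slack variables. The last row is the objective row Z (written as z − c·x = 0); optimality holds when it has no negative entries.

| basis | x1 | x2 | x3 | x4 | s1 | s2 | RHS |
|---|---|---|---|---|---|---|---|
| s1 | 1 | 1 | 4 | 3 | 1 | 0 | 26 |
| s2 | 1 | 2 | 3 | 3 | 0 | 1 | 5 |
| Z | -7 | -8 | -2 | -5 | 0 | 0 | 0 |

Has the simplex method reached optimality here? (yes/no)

The Z-row has a negative entry -8 in column x2, so it is not optimal.

no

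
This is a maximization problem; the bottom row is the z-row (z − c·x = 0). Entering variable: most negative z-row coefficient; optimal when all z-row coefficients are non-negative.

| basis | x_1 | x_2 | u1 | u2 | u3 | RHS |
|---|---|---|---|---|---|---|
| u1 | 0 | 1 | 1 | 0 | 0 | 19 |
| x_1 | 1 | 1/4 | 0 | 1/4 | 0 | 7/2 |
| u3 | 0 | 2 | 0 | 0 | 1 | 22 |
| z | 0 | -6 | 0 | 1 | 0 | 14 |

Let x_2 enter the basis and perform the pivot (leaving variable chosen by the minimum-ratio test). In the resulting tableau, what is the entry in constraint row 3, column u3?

1/2

Ratio test on column x_2 — row 1: 19/1 = 19; row 2: (7/2)/(1/4) = 14; row 3: 22/2 = 11. Minimum is 11 at row 3 (u3 leaves); pivot element 2.
Divide row 3 by 2; eliminate column x_2 from the other rows.
In the new row 3, the u3 entry is the old entry divided by the pivot: 1/2 = 1/2.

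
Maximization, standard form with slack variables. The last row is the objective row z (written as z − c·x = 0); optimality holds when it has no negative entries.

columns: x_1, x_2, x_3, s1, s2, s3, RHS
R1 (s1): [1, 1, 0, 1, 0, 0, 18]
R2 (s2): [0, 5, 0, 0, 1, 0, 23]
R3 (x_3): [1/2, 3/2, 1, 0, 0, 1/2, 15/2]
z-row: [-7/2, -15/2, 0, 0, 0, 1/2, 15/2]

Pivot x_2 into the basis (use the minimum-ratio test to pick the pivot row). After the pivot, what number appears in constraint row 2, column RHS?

23/5

Ratio test on column x_2 — row 1: 18/1 = 18; row 2: 23/5 = 23/5; row 3: (15/2)/(3/2) = 5. Minimum is 23/5 at row 2 (s2 leaves); pivot element 5.
Divide row 2 by 5; eliminate column x_2 from the other rows.
In the new row 2, the RHS entry is the old entry divided by the pivot: 23/5 = 23/5.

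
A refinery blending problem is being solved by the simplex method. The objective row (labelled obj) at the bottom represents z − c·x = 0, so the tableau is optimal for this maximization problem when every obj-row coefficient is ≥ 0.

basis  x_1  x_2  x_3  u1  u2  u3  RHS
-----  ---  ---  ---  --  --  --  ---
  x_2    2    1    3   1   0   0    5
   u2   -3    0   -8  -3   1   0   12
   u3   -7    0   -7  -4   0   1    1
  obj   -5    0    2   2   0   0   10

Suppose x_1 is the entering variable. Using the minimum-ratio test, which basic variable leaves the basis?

Column x_1 entries and ratios — x_2: 5/2 = 5/2; u2: -3 ≤ 0, skip; u3: -7 ≤ 0, skip.
Smallest ratio is 5/2 in the row of x_2, so x_2 leaves.

x_2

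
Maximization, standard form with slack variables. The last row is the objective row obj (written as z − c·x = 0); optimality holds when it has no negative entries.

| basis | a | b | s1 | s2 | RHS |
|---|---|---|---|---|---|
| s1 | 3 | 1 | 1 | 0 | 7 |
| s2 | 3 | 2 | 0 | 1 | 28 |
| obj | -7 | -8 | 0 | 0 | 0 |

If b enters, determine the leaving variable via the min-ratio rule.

s1

Column b entries and ratios — s1: 7/1 = 7; s2: 28/2 = 14.
Smallest ratio is 7 in the row of s1, so s1 leaves.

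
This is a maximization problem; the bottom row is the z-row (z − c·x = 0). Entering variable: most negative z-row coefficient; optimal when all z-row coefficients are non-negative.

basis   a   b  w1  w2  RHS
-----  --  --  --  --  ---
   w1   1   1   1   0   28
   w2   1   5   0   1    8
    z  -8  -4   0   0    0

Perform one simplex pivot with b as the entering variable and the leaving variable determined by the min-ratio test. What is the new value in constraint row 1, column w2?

-1/5

Ratio test on column b — row 1: 28/1 = 28; row 2: 8/5 = 8/5. Minimum is 8/5 at row 2 (w2 leaves); pivot element 5.
Divide row 2 by 5; eliminate column b from the other rows.
Row 1 update in column w2: 0 − 1·(1/5) = -1/5.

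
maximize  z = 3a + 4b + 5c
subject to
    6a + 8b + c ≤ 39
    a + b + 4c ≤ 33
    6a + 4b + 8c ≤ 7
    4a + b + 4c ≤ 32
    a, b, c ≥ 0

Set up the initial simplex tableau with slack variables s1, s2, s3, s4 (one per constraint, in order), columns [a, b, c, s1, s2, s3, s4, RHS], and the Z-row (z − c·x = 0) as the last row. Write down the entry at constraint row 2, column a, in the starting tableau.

Constraint 2 has coefficient 1 on a.

1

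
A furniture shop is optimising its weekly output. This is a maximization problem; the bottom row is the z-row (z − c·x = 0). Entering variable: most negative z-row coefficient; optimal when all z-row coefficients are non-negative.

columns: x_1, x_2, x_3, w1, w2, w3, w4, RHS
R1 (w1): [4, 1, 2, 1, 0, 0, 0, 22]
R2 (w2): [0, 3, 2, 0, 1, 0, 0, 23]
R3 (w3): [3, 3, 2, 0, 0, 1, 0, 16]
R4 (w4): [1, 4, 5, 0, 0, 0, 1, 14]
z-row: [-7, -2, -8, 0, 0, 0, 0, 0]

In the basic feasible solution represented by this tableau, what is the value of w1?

22

w1 is basic (row 1); its value is the RHS of that row, 22.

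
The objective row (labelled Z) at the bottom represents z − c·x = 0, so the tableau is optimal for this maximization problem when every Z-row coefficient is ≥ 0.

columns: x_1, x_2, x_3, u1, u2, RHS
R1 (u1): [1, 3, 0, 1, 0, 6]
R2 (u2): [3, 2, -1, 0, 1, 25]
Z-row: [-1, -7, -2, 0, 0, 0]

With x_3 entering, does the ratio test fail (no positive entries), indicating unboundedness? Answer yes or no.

Every constraint-row entry in column x_3 is ≤ 0, so increasing x_3 is unbounded.

yes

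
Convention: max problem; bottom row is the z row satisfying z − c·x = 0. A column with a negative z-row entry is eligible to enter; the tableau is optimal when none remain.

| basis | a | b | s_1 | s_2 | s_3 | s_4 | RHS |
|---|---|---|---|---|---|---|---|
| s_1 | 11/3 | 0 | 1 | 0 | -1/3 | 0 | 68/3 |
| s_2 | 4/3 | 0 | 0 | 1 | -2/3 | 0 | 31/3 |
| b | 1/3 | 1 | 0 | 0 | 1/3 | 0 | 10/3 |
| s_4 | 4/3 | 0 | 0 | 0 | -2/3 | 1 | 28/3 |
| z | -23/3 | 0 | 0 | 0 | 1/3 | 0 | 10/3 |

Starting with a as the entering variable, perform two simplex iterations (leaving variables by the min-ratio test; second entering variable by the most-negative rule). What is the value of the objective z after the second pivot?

Ratio test on column a — row 1: (68/3)/(11/3) = 68/11; row 2: (31/3)/(4/3) = 31/4; row 3: (10/3)/(1/3) = 10; row 4: (28/3)/(4/3) = 7. Minimum is 68/11 at row 1 (s_1 leaves); pivot element 11/3.
Pivot on row 1; the z-row RHS becomes 10/3 − (-23/3)·(68/11) = 558/11.
Next entering variable (most negative z-row entry -4/11): s_3.
Ratio test on column s_3 — row 1: entry -1/11 ≤ 0; row 2: entry -6/11 ≤ 0; row 3: (14/11)/(4/11) = 7/2; row 4: entry -6/11 ≤ 0. Minimum is 7/2 at row 3 (b leaves); pivot element 4/11.
After the second pivot the z-row RHS is 558/11 − (-4/11)·(7/2) = 52.

52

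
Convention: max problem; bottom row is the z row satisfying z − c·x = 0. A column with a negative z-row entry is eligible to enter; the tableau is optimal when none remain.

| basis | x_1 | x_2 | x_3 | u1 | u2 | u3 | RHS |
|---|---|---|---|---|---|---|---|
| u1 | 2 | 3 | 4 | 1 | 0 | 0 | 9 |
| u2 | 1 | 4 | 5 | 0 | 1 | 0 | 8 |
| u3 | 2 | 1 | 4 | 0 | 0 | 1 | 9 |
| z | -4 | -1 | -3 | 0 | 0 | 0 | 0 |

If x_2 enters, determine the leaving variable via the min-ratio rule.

Column x_2 entries and ratios — u1: 9/3 = 3; u2: 8/4 = 2; u3: 9/1 = 9.
Smallest ratio is 2 in the row of u2, so u2 leaves.

u2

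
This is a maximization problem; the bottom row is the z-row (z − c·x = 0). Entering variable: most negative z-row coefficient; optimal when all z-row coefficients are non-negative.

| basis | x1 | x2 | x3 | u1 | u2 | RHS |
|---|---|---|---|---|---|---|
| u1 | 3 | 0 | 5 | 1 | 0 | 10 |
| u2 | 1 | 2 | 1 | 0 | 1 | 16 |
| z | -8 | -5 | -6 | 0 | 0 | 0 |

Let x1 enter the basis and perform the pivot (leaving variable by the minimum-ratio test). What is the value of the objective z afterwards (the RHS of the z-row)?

80/3

Ratio test on column x1 — row 1: 10/3 = 10/3; row 2: 16/1 = 16. Minimum is 10/3 at row 1 (u1 leaves); pivot element 3.
Pivot on row 1; the z-row RHS becomes 0 − (-8)·(10/3) = 80/3.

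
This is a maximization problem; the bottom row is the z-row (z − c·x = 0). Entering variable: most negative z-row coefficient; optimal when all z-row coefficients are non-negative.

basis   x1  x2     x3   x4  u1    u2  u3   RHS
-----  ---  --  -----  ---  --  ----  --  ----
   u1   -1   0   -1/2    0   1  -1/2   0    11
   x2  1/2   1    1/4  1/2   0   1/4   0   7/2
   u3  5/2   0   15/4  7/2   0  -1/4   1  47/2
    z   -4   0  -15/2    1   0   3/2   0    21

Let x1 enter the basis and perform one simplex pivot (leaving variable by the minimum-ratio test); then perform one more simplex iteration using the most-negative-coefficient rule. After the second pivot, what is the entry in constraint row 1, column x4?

Ratio test on column x1 — row 1: entry -1 ≤ 0; row 2: (7/2)/(1/2) = 7; row 3: (47/2)/(5/2) = 47/5. Minimum is 7 at row 2 (x2 leaves); pivot element 1/2.
Divide row 2 by 1/2; eliminate column x1 from the other rows.
Second iteration: most negative z-row entry is -11/2 in column x3, so x3 enters.
Ratio test on column x3 — row 1: entry 0 ≤ 0; row 2: 7/(1/2) = 14; row 3: 6/(5/2) = 12/5. Minimum is 12/5 at row 3 (u3 leaves); pivot element 5/2.
Divide row 3 by 5/2; eliminate column x3 from the other rows.
After both pivots, the entry at constraint row 1, column x4 is 1.

1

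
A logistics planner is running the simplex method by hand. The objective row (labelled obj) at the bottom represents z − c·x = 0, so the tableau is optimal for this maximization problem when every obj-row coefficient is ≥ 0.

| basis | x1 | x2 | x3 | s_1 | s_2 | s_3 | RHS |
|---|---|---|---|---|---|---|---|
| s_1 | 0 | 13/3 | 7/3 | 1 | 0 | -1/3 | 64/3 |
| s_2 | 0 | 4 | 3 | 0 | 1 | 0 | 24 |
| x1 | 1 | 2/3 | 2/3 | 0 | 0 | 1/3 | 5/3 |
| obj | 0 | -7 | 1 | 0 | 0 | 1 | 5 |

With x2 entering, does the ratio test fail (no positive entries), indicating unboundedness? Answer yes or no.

Column x2 has positive entries in row(s) 1, 2, 3, so the ratio test bounds it — not unbounded.

no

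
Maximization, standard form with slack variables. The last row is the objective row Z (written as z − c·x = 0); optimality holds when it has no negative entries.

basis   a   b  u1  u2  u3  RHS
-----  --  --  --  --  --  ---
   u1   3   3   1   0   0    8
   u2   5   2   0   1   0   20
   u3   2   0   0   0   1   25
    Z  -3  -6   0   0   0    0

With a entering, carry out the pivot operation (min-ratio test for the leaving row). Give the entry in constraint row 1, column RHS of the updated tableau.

8/3

Ratio test on column a — row 1: 8/3 = 8/3; row 2: 20/5 = 4; row 3: 25/2 = 25/2. Minimum is 8/3 at row 1 (u1 leaves); pivot element 3.
Divide row 1 by 3; eliminate column a from the other rows.
In the new row 1, the RHS entry is the old entry divided by the pivot: 8/3 = 8/3.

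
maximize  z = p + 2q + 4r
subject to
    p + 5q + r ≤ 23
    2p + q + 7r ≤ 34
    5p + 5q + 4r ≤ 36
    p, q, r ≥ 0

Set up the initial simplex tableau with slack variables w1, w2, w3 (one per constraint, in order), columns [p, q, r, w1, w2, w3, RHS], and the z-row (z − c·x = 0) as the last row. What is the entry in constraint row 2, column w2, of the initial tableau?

1

Slack w2 belongs to constraint 2; its column is the unit vector e_2, so the entry in row 2 is 1.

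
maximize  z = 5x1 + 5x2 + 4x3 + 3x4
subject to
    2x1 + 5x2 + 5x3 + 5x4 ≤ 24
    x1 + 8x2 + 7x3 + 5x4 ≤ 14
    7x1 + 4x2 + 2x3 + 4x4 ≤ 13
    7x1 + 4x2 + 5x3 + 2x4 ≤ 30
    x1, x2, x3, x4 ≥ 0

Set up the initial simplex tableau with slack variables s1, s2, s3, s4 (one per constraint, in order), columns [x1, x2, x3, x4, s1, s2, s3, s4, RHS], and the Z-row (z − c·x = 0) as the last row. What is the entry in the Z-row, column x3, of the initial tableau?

-4

The Z-row carries the negated objective coefficients: the x3 entry is -4.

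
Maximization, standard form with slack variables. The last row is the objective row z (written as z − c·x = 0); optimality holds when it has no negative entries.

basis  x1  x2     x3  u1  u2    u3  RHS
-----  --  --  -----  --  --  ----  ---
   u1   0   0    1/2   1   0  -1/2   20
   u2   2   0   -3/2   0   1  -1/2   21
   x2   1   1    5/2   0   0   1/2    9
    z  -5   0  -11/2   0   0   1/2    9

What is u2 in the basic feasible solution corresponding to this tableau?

21

u2 is basic (row 2); its value is the RHS of that row, 21.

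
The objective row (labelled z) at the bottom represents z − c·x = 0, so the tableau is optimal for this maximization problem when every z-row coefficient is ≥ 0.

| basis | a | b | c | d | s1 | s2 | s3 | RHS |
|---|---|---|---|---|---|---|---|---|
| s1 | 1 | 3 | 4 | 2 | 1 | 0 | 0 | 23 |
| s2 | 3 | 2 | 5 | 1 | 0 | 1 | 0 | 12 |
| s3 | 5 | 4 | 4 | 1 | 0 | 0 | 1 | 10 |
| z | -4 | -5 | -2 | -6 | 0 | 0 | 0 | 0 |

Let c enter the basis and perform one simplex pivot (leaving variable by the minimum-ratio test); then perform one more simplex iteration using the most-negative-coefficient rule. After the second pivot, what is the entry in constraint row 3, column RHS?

Ratio test on column c — row 1: 23/4 = 23/4; row 2: 12/5 = 12/5; row 3: 10/4 = 5/2. Minimum is 12/5 at row 2 (s2 leaves); pivot element 5.
Divide row 2 by 5; eliminate column c from the other rows.
Second iteration: most negative z-row entry is -28/5 in column d, so d enters.
Ratio test on column d — row 1: (67/5)/(6/5) = 67/6; row 2: (12/5)/(1/5) = 12; row 3: (2/5)/(1/5) = 2. Minimum is 2 at row 3 (s3 leaves); pivot element 1/5.
Divide row 3 by 1/5; eliminate column d from the other rows.
After both pivots, the entry at constraint row 3, column RHS is 2.

2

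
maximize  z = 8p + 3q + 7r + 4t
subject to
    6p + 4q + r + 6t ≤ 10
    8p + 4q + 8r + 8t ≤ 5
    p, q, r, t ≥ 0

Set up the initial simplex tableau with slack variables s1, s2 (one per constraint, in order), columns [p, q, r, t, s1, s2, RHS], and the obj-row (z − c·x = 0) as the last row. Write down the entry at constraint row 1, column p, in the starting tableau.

6

Constraint 1 has coefficient 6 on p.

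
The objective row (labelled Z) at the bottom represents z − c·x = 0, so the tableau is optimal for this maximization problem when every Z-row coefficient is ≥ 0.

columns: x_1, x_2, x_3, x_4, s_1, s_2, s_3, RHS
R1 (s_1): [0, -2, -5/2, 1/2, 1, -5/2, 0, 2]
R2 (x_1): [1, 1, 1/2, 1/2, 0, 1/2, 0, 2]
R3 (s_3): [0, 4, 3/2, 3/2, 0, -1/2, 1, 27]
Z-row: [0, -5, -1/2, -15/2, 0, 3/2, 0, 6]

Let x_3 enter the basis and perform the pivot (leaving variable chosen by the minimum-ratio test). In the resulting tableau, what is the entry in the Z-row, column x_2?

-4

Ratio test on column x_3 — row 1: entry -5/2 ≤ 0; row 2: 2/(1/2) = 4; row 3: 27/(3/2) = 18. Minimum is 4 at row 2 (x_1 leaves); pivot element 1/2.
Divide row 2 by 1/2; eliminate column x_3 from the other rows.
Z-row update in column x_2: -5 − (-1/2)·2 = -4.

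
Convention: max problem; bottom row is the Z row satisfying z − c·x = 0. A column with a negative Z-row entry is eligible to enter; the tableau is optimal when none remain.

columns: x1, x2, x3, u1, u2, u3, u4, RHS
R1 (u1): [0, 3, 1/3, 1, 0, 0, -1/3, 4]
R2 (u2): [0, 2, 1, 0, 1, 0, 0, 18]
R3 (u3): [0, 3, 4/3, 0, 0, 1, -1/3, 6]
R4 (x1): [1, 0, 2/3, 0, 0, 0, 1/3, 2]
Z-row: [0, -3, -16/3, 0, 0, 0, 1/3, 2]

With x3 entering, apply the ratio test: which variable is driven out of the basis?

Column x3 entries and ratios — u1: 4/(1/3) = 12; u2: 18/1 = 18; u3: 6/(4/3) = 9/2; x1: 2/(2/3) = 3.
Smallest ratio is 3 in the row of x1, so x1 leaves.

x1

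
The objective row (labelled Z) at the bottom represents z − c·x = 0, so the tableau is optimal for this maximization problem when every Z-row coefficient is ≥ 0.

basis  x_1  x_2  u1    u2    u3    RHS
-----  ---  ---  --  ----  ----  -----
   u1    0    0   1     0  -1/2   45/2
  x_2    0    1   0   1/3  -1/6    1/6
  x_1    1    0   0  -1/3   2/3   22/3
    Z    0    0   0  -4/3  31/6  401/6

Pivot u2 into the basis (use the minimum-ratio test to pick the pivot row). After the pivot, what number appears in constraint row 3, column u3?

1/2

Ratio test on column u2 — row 1: entry 0 ≤ 0; row 2: (1/6)/(1/3) = 1/2; row 3: entry -1/3 ≤ 0. Minimum is 1/2 at row 2 (x_2 leaves); pivot element 1/3.
Divide row 2 by 1/3; eliminate column u2 from the other rows.
Row 3 update in column u3: 2/3 − (-1/3)·(-1/2) = 1/2.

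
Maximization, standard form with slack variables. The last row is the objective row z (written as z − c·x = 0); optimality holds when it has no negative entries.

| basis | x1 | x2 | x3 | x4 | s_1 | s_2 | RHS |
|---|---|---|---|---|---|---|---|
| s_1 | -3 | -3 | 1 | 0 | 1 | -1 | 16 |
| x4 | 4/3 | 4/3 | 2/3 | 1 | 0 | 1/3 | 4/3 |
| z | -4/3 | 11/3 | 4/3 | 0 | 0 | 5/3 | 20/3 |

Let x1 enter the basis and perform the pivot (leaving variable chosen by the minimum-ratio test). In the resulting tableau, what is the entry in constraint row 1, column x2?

Ratio test on column x1 — row 1: entry -3 ≤ 0; row 2: (4/3)/(4/3) = 1. Minimum is 1 at row 2 (x4 leaves); pivot element 4/3.
Divide row 2 by 4/3; eliminate column x1 from the other rows.
Row 1 update in column x2: -3 − (-3)·1 = 0.

0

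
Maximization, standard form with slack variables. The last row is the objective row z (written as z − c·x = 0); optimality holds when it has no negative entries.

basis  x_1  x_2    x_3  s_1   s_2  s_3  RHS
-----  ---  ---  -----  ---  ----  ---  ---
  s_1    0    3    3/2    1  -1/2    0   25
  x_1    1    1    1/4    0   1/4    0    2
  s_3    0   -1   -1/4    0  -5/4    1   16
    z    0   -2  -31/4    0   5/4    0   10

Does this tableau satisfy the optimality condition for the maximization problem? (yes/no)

no

The z-row has a negative entry -31/4 in column x_3, so it is not optimal.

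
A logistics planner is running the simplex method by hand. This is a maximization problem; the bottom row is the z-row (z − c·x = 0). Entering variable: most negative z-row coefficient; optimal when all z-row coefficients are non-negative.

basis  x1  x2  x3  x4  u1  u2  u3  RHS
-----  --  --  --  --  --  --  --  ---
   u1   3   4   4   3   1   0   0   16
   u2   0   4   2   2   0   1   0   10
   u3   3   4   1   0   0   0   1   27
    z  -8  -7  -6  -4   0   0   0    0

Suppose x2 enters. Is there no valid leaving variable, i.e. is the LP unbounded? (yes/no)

no

Column x2 has positive entries in row(s) 1, 2, 3, so the ratio test bounds it — not unbounded.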